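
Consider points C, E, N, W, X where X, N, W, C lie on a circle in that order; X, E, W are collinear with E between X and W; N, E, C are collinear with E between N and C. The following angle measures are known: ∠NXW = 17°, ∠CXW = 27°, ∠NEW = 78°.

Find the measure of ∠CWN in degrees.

∠CWN = 136°

1. ∠NCW = 17°  [same arc NW]
2. ∠CNW = 27°  [same arc WC]
3. ∠CWN = 136°  [△NWC]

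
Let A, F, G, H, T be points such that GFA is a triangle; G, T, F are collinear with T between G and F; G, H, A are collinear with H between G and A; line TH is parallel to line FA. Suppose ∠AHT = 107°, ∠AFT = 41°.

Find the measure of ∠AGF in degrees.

1. ∠GHT = 73°  [linear pair at H on GA]
2. ∠AFG = 41°  [T on ray FG]
3. ∠FAG = 73°  [TH∥FA, corresponding at H]
4. ∠AGF = 66°  [△GFA]

∠AGF = 66°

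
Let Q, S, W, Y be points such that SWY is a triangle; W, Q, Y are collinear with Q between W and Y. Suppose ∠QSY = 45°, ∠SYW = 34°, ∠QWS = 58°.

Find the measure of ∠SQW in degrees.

∠SQW = 79°

1. ∠QYS = 34°  [Q on ray YW]
2. ∠SQY = 101°  [△SQY]
3. ∠SQW = 79°  [linear pair at Q on WY]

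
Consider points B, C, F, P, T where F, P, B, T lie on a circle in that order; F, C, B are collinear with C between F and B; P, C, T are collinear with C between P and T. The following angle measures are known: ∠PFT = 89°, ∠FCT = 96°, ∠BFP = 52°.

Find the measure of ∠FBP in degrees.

∠FBP = 47°

1. ∠PBT = 91°  [cyclic FPBT, opposite ∠F+∠B]
2. ∠BCP = 96°  [vertical angles at C]
3. ∠BTP = 52°  [same arc PB]
4. ∠BPT = 37°  [△PBT]
5. ∠FBP = 47°  [△PCB]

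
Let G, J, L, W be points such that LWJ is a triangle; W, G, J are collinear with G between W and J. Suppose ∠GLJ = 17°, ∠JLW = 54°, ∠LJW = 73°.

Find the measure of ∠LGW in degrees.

∠LGW = 90°

1. ∠GJL = 73°  [G on ray JW]
2. ∠JGL = 90°  [△LGJ]
3. ∠LGW = 90°  [linear pair at G on WJ]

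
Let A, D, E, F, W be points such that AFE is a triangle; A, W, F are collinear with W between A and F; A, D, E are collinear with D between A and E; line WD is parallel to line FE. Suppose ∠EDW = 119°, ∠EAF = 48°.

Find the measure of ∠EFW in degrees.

∠EFW = 71°

1. ∠ADW = 61°  [linear pair at D on AE]
2. ∠DAW = 48°  [W on AF, D on AE]
3. ∠AWD = 71°  [△AWD]
4. ∠DWF = 109°  [linear pair at W on AF]
5. ∠EFW = 71°  [WD∥FE, co-interior at F–W]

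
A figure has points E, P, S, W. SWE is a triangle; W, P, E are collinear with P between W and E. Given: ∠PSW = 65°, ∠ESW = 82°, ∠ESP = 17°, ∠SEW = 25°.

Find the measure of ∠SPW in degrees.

∠SPW = 42°

1. ∠EWS = 73°  [△SWE]
2. ∠PWS = 73°  [P on ray WE]
3. ∠SPW = 42°  [△SWP]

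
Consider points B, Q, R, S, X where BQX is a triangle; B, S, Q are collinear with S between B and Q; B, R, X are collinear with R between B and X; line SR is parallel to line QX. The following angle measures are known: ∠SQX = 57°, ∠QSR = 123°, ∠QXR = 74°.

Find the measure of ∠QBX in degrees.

∠QBX = 49°

1. ∠BQX = 57°  [S on ray QB]
2. ∠BXQ = 74°  [R on ray XB]
3. ∠QBX = 49°  [△BQX]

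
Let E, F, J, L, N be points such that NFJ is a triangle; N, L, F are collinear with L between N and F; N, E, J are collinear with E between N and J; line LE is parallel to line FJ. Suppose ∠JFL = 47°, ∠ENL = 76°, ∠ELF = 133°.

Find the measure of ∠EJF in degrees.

∠EJF = 57°

1. ∠JFN = 47°  [L on ray FN]
2. ∠FNJ = 76°  [L on NF, E on NJ]
3. ∠FJN = 57°  [△NFJ]
4. ∠EJF = 57°  [E on ray JN]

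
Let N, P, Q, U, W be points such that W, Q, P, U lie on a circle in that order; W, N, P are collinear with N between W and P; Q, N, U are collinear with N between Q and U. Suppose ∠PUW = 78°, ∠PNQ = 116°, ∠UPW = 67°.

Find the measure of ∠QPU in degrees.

∠QPU = 96°

1. ∠PWU = 35°  [△WPU]
2. ∠UNW = 116°  [vertical angles at N]
3. ∠UQW = 67°  [same arc WU]
4. ∠QUW = 29°  [△WNU]
5. ∠QWU = 84°  [△WQU]
6. ∠QPU = 96°  [cyclic WQPU, opposite ∠W+∠P]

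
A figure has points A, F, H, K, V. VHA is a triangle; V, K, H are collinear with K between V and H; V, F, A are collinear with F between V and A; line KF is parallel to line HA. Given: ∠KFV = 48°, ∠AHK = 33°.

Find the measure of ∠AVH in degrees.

1. ∠HAV = 48°  [KF∥HA, corresponding at F]
2. ∠AHV = 33°  [K on ray HV]
3. ∠AVH = 99°  [△VHA]

∠AVH = 99°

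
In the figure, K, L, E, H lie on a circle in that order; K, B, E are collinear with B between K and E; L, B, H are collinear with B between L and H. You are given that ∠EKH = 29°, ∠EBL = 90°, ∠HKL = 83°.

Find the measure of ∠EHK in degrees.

∠EHK = 115°

1. ∠ELH = 29°  [same arc EH]
2. ∠HBK = 90°  [vertical angles at B]
3. ∠HEL = 97°  [cyclic KLEH, opposite ∠K+∠E]
4. ∠EHL = 54°  [△LEH]
5. ∠EBH = 90°  [linear pair at B on KE]
6. ∠HEK = 36°  [△EBH]
7. ∠EHK = 115°  [△KEH]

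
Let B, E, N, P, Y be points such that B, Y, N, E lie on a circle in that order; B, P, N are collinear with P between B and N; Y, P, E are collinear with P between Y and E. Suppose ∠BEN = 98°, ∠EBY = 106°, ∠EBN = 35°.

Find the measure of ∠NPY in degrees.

∠NPY = 118°

1. ∠BNE = 47°  [△BNE]
2. ∠EYN = 35°  [same arc NE]
3. ∠BYE = 47°  [same arc BE]
4. ∠BEY = 27°  [△BYE]
5. ∠BNY = 27°  [same arc BY]
6. ∠NPY = 118°  [△YPN]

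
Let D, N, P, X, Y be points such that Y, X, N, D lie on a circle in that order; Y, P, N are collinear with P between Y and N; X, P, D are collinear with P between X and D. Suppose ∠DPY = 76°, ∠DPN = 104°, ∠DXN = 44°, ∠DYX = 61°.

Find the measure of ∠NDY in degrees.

1. ∠DYN = 44°  [same arc ND]
2. ∠DNX = 119°  [cyclic YXND, opposite ∠Y+∠N]
3. ∠NDX = 17°  [△XND]
4. ∠DNY = 59°  [△NPD]
5. ∠NDY = 77°  [△YND]

∠NDY = 77°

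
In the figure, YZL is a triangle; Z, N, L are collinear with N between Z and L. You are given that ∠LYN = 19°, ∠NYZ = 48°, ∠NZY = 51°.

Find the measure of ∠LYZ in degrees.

∠LYZ = 67°

1. ∠YNZ = 81°  [△YZN]
2. ∠LZY = 51°  [N on ray ZL]
3. ∠LNY = 99°  [linear pair at N on ZL]
4. ∠NLY = 62°  [△YNL]
5. ∠YLZ = 62°  [N on ray LZ]
6. ∠LYZ = 67°  [△YZL]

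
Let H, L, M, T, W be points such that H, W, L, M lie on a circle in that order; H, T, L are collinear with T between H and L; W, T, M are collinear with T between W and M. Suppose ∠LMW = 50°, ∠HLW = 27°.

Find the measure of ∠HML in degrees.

∠HML = 77°

1. ∠LHW = 50°  [same arc WL]
2. ∠HWL = 103°  [△HWL]
3. ∠HML = 77°  [cyclic HWLM, opposite ∠W+∠M]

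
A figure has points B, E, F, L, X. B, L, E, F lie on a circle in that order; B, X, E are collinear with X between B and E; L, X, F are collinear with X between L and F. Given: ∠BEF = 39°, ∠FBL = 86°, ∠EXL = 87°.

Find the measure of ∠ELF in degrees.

1. ∠BLF = 39°  [same arc BF]
2. ∠BFL = 55°  [△BLF]
3. ∠BEL = 55°  [same arc BL]
4. ∠ELF = 38°  [△LXE]

∠ELF = 38°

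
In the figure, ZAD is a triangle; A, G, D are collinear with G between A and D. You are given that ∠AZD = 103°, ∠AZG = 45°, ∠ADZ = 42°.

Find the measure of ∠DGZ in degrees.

1. ∠DAZ = 35°  [△ZAD]
2. ∠GAZ = 35°  [G on ray AD]
3. ∠AGZ = 100°  [△ZAG]
4. ∠DGZ = 80°  [linear pair at G on AD]

∠DGZ = 80°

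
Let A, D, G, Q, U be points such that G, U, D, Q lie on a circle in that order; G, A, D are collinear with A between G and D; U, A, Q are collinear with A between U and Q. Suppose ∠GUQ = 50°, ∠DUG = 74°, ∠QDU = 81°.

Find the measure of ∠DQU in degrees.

∠DQU = 75°

1. ∠GDQ = 50°  [same arc GQ]
2. ∠DQG = 106°  [cyclic GUDQ, opposite ∠U+∠Q]
3. ∠DGQ = 24°  [△GDQ]
4. ∠DUQ = 24°  [same arc DQ]
5. ∠DQU = 75°  [△UDQ]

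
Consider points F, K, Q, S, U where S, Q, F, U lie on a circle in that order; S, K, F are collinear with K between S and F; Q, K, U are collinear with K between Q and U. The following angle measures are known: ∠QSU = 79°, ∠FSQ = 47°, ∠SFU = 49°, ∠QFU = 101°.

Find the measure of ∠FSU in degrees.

1. ∠FUQ = 47°  [same arc QF]
2. ∠FQU = 32°  [△QFU]
3. ∠FSU = 32°  [same arc FU]

∠FSU = 32°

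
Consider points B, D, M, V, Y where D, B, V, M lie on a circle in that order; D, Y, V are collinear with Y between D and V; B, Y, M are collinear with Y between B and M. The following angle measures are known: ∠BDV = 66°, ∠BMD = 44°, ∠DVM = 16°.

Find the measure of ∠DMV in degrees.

1. ∠BVD = 44°  [same arc DB]
2. ∠DBV = 70°  [△DBV]
3. ∠DMV = 110°  [cyclic DBVM, opposite ∠B+∠M]

∠DMV = 110°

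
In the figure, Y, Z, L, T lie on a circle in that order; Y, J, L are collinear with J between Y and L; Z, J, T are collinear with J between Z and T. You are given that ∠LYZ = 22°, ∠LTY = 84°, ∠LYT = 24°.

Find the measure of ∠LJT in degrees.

1. ∠LTZ = 22°  [same arc ZL]
2. ∠TLY = 72°  [△YLT]
3. ∠LJT = 86°  [△LJT]

∠LJT = 86°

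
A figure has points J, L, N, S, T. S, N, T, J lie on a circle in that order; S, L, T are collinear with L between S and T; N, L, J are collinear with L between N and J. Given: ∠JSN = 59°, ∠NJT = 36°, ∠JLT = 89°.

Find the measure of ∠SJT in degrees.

∠SJT = 102°

1. ∠JTN = 121°  [cyclic SNTJ, opposite ∠S+∠T]
2. ∠JNT = 23°  [△NTJ]
3. ∠JTS = 55°  [△TLJ]
4. ∠JST = 23°  [same arc TJ]
5. ∠SJT = 102°  [△STJ]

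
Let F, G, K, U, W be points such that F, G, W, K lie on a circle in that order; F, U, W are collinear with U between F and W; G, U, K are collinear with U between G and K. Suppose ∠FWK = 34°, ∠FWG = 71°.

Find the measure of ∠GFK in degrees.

1. ∠FGK = 34°  [same arc FK]
2. ∠FKG = 71°  [same arc FG]
3. ∠GFK = 75°  [△FGK]

∠GFK = 75°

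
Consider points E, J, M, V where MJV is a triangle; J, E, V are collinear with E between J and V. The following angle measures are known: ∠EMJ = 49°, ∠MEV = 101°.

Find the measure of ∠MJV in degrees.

1. ∠JEM = 79°  [linear pair at E on JV]
2. ∠EJM = 52°  [△MJE]
3. ∠MJV = 52°  [E on ray JV]

∠MJV = 52°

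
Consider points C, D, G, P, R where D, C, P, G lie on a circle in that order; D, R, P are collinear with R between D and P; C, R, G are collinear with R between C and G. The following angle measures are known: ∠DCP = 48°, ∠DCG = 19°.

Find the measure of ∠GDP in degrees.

1. ∠DGP = 132°  [cyclic DCPG, opposite ∠C+∠G]
2. ∠DPG = 19°  [same arc DG]
3. ∠GDP = 29°  [△DPG]

∠GDP = 29°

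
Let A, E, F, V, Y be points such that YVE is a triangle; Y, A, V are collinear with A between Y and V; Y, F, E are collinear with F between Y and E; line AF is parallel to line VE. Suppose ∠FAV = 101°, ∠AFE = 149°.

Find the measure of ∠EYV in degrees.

∠EYV = 70°

1. ∠FAY = 79°  [linear pair at A on YV]
2. ∠AFY = 31°  [linear pair at F on YE]
3. ∠AYF = 70°  [△YAF]
4. ∠EYV = 70°  [A on YV, F on YE]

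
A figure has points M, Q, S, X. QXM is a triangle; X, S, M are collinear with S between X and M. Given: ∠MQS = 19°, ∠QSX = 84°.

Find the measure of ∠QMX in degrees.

1. ∠MSQ = 96°  [linear pair at S on XM]
2. ∠QMS = 65°  [△QSM]
3. ∠QMX = 65°  [S on ray MX]

∠QMX = 65°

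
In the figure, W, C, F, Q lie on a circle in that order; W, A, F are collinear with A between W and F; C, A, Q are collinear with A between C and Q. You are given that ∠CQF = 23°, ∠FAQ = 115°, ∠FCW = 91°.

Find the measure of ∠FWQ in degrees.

∠FWQ = 49°

1. ∠QFW = 42°  [△FAQ]
2. ∠FQW = 89°  [cyclic WCFQ, opposite ∠C+∠Q]
3. ∠FWQ = 49°  [△WFQ]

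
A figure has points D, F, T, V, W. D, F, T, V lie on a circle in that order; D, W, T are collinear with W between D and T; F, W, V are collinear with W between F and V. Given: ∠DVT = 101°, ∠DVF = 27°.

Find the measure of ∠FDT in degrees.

1. ∠DFT = 79°  [cyclic DFTV, opposite ∠F+∠V]
2. ∠DTF = 27°  [same arc DF]
3. ∠FDT = 74°  [△DFT]

∠FDT = 74°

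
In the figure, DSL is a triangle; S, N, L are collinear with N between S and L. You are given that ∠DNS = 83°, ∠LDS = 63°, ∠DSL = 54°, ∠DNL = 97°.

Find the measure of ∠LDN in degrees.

∠LDN = 20°

1. ∠DLS = 63°  [△DSL]
2. ∠DLN = 63°  [N on ray LS]
3. ∠LDN = 20°  [△DNL]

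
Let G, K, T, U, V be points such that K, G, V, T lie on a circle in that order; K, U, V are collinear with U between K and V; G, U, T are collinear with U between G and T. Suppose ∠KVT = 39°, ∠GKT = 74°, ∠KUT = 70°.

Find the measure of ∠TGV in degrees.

1. ∠KGT = 39°  [same arc KT]
2. ∠GTK = 67°  [△KGT]
3. ∠GUV = 70°  [vertical angles at U]
4. ∠GVK = 67°  [same arc KG]
5. ∠TGV = 43°  [△GUV]

∠TGV = 43°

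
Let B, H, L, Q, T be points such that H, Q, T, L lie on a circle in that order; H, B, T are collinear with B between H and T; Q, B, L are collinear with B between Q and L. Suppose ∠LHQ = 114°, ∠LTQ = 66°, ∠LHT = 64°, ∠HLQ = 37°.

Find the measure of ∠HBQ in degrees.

∠HBQ = 101°

1. ∠LQT = 64°  [same arc TL]
2. ∠HTQ = 37°  [same arc HQ]
3. ∠QBT = 79°  [△QBT]
4. ∠HBQ = 101°  [linear pair at B on HT]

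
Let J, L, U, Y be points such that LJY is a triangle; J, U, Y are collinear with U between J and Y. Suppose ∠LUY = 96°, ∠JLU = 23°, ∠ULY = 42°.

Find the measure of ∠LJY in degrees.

1. ∠JUL = 84°  [linear pair at U on JY]
2. ∠LJU = 73°  [△LJU]
3. ∠LJY = 73°  [U on ray JY]

∠LJY = 73°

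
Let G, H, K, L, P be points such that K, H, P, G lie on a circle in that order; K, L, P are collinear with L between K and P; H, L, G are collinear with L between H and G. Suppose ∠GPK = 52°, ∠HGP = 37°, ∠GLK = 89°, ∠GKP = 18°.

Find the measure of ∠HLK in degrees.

∠HLK = 91°

1. ∠GHK = 52°  [same arc KG]
2. ∠HKP = 37°  [same arc HP]
3. ∠HLK = 91°  [△KLH]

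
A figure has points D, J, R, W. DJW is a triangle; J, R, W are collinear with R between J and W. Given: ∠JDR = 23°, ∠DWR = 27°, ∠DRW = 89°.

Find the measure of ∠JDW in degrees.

1. ∠DWJ = 27°  [R on ray WJ]
2. ∠DRJ = 91°  [linear pair at R on JW]
3. ∠DJR = 66°  [△DJR]
4. ∠DJW = 66°  [R on ray JW]
5. ∠JDW = 87°  [△DJW]

∠JDW = 87°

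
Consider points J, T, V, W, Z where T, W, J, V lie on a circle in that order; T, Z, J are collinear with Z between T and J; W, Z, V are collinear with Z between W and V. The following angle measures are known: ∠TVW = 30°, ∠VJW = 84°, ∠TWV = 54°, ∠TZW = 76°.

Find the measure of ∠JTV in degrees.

∠JTV = 46°

1. ∠TJW = 30°  [same arc TW]
2. ∠JZW = 104°  [linear pair at Z on TJ]
3. ∠JWV = 46°  [△WZJ]
4. ∠JTV = 46°  [same arc JV]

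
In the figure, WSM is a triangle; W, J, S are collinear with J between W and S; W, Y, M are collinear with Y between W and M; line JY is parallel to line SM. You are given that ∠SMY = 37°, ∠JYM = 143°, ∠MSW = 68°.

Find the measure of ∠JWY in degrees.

1. ∠JYW = 37°  [linear pair at Y on WM]
2. ∠WJY = 68°  [JY∥SM, corresponding at J]
3. ∠JWY = 75°  [△WJY]

∠JWY = 75°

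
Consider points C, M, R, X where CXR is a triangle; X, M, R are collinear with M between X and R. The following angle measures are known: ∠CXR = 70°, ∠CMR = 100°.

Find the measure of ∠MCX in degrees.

∠MCX = 30°

1. ∠CXM = 70°  [M on ray XR]
2. ∠CMX = 80°  [linear pair at M on XR]
3. ∠MCX = 30°  [△CXM]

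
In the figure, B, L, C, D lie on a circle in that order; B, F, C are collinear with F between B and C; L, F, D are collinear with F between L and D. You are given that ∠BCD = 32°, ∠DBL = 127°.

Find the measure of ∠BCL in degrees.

∠BCL = 21°

1. ∠BLD = 32°  [same arc BD]
2. ∠BDL = 21°  [△BLD]
3. ∠BCL = 21°  [same arc BL]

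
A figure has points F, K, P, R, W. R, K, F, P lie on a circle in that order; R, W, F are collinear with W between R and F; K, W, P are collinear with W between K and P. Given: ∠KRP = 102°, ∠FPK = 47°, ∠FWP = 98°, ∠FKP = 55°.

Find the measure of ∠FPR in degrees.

∠FPR = 90°

1. ∠PFR = 35°  [△FWP]
2. ∠FRP = 55°  [same arc FP]
3. ∠FPR = 90°  [△RFP]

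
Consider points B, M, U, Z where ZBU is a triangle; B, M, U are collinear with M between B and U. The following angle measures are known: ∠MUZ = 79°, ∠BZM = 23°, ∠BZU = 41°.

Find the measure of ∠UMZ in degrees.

∠UMZ = 83°

1. ∠BUZ = 79°  [M on ray UB]
2. ∠UBZ = 60°  [△ZBU]
3. ∠MBZ = 60°  [M on ray BU]
4. ∠BMZ = 97°  [△ZBM]
5. ∠UMZ = 83°  [linear pair at M on BU]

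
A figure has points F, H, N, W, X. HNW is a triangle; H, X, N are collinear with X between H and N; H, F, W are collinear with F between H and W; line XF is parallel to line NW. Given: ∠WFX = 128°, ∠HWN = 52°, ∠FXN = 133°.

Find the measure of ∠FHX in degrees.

∠FHX = 81°

1. ∠HFX = 52°  [linear pair at F on HW]
2. ∠FXH = 47°  [linear pair at X on HN]
3. ∠FHX = 81°  [△HXF]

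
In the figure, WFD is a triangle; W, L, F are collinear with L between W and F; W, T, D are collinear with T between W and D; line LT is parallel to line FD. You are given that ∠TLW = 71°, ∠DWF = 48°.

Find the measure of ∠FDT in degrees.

∠FDT = 61°

1. ∠DFW = 71°  [LT∥FD, corresponding at L]
2. ∠FDW = 61°  [△WFD]
3. ∠FDT = 61°  [T on ray DW]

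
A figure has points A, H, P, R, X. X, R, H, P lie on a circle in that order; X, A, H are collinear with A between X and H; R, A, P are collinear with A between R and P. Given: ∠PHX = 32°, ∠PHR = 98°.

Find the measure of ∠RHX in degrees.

1. ∠PRX = 32°  [same arc XP]
2. ∠PXR = 82°  [cyclic XRHP, opposite ∠X+∠H]
3. ∠RPX = 66°  [△XRP]
4. ∠RHX = 66°  [same arc XR]

∠RHX = 66°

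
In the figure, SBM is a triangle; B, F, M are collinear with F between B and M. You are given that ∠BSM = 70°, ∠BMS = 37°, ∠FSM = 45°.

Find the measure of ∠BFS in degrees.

∠BFS = 82°

1. ∠FMS = 37°  [F on ray MB]
2. ∠MFS = 98°  [△SFM]
3. ∠BFS = 82°  [linear pair at F on BM]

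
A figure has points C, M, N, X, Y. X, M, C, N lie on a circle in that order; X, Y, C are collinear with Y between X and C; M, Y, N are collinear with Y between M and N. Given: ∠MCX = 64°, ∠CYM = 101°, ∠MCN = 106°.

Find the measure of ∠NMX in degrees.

∠NMX = 42°

1. ∠MNX = 64°  [same arc XM]
2. ∠MXN = 74°  [cyclic XMCN, opposite ∠X+∠C]
3. ∠NMX = 42°  [△XMN]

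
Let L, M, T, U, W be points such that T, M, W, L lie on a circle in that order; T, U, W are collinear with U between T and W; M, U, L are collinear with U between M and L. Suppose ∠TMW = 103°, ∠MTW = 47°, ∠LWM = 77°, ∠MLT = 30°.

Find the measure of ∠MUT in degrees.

∠MUT = 86°

1. ∠LTM = 103°  [cyclic TMWL, opposite ∠T+∠W]
2. ∠LMT = 47°  [△TML]
3. ∠MUT = 86°  [△TUM]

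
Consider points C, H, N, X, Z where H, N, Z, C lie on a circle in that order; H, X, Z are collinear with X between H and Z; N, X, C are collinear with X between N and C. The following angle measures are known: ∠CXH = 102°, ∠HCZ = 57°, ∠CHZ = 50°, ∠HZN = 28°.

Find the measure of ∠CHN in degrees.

∠CHN = 79°

1. ∠HCN = 28°  [△HXC]
2. ∠CZH = 73°  [△HZC]
3. ∠CNH = 73°  [same arc HC]
4. ∠CHN = 79°  [△HNC]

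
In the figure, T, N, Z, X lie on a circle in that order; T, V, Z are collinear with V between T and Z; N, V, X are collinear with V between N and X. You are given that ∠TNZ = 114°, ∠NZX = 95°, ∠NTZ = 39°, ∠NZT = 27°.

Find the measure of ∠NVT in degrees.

1. ∠NTX = 85°  [cyclic TNZX, opposite ∠T+∠Z]
2. ∠NXT = 27°  [same arc TN]
3. ∠TNX = 68°  [△TNX]
4. ∠NVT = 73°  [△TVN]

∠NVT = 73°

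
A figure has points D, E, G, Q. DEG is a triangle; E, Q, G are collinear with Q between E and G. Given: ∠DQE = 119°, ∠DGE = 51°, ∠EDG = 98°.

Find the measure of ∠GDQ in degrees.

1. ∠DQG = 61°  [linear pair at Q on EG]
2. ∠DGQ = 51°  [Q on ray GE]
3. ∠GDQ = 68°  [△DQG]

∠GDQ = 68°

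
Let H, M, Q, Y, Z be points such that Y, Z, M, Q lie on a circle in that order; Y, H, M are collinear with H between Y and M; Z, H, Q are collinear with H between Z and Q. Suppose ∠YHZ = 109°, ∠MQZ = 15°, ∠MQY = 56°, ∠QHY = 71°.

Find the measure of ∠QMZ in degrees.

1. ∠MHQ = 109°  [vertical angles at H]
2. ∠QMY = 56°  [△MHQ]
3. ∠MYQ = 68°  [△YMQ]
4. ∠MZQ = 68°  [same arc MQ]
5. ∠QMZ = 97°  [△ZMQ]

∠QMZ = 97°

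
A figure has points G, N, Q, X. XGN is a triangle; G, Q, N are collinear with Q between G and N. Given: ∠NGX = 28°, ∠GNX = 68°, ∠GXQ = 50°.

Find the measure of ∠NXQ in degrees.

∠NXQ = 34°

1. ∠QGX = 28°  [Q on ray GN]
2. ∠QNX = 68°  [Q on ray NG]
3. ∠GQX = 102°  [△XGQ]
4. ∠NQX = 78°  [linear pair at Q on GN]
5. ∠NXQ = 34°  [△XQN]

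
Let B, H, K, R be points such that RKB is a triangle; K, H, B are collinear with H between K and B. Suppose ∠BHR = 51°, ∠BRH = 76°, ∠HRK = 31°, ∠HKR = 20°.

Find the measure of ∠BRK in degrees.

∠BRK = 107°

1. ∠HBR = 53°  [△RHB]
2. ∠BKR = 20°  [H on ray KB]
3. ∠KBR = 53°  [H on ray BK]
4. ∠BRK = 107°  [△RKB]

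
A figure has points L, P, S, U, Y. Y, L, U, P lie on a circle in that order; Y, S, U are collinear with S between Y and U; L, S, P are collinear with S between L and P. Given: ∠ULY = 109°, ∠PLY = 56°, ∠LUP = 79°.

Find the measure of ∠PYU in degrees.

1. ∠UPY = 71°  [cyclic YLUP, opposite ∠L+∠P]
2. ∠PUY = 56°  [same arc YP]
3. ∠PYU = 53°  [△YUP]

∠PYU = 53°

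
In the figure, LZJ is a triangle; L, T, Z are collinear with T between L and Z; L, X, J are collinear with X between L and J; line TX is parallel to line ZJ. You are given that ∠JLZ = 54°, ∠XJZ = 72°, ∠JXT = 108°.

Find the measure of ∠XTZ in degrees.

∠XTZ = 126°

1. ∠TLX = 54°  [T on LZ, X on LJ]
2. ∠LXT = 72°  [linear pair at X on LJ]
3. ∠LTX = 54°  [△LTX]
4. ∠XTZ = 126°  [linear pair at T on LZ]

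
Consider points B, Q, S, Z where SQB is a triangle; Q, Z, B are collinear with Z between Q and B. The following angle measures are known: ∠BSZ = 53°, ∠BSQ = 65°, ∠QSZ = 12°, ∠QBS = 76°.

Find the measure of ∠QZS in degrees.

∠QZS = 129°

1. ∠BQS = 39°  [△SQB]
2. ∠SQZ = 39°  [Z on ray QB]
3. ∠QZS = 129°  [△SQZ]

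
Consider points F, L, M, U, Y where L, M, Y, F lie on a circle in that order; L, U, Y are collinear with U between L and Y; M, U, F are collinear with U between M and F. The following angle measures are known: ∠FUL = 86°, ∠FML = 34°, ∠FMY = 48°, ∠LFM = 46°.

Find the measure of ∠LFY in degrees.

1. ∠FLY = 48°  [△LUF]
2. ∠FYL = 34°  [same arc LF]
3. ∠LFY = 98°  [△LYF]

∠LFY = 98°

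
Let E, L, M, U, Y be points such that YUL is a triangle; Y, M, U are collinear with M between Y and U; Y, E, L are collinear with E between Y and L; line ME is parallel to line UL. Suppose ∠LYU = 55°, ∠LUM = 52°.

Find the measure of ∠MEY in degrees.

1. ∠LUY = 52°  [M on ray UY]
2. ∠ULY = 73°  [△YUL]
3. ∠MEY = 73°  [ME∥UL, corresponding at E]

∠MEY = 73°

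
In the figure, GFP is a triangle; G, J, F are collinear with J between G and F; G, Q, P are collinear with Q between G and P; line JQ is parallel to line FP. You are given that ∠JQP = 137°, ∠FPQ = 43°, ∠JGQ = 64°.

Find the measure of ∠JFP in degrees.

1. ∠FPG = 43°  [Q on ray PG]
2. ∠FGP = 64°  [J on GF, Q on GP]
3. ∠GFP = 73°  [△GFP]
4. ∠JFP = 73°  [J on ray FG]

∠JFP = 73°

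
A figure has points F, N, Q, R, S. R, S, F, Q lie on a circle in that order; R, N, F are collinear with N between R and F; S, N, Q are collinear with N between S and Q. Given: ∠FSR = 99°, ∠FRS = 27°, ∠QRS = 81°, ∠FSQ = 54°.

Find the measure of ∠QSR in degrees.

∠QSR = 45°

1. ∠FQR = 81°  [cyclic RSFQ, opposite ∠S+∠Q]
2. ∠FRQ = 54°  [same arc FQ]
3. ∠QFR = 45°  [△RFQ]
4. ∠QSR = 45°  [same arc RQ]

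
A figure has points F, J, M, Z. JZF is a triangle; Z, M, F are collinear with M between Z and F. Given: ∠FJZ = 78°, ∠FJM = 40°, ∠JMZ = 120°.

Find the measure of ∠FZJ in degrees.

∠FZJ = 22°

1. ∠FMJ = 60°  [linear pair at M on ZF]
2. ∠JFM = 80°  [△JMF]
3. ∠JFZ = 80°  [M on ray FZ]
4. ∠FZJ = 22°  [△JZF]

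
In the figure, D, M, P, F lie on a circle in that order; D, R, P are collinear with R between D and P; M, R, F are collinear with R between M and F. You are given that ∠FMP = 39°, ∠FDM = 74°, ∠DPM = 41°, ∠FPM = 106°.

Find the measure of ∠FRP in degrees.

∠FRP = 80°

1. ∠FDP = 39°  [same arc PF]
2. ∠DFM = 41°  [same arc DM]
3. ∠DRF = 100°  [△DRF]
4. ∠FRP = 80°  [linear pair at R on DP]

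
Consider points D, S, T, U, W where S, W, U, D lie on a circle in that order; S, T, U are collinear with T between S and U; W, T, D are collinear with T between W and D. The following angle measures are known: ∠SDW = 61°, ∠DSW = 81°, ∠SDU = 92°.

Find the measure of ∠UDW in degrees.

∠UDW = 31°

1. ∠SUW = 61°  [same arc SW]
2. ∠SWU = 88°  [cyclic SWUD, opposite ∠W+∠D]
3. ∠USW = 31°  [△SWU]
4. ∠UDW = 31°  [same arc WU]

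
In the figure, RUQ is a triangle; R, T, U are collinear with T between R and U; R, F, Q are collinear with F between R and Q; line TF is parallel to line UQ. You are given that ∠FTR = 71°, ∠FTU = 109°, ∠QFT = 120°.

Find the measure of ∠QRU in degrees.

∠QRU = 49°

1. ∠RFT = 60°  [linear pair at F on RQ]
2. ∠FRT = 49°  [△RTF]
3. ∠QRU = 49°  [T on RU, F on RQ]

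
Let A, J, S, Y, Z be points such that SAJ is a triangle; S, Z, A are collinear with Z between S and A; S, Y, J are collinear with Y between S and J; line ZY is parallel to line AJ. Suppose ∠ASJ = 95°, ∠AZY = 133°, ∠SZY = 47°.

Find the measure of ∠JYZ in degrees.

1. ∠YSZ = 95°  [Z on SA, Y on SJ]
2. ∠SYZ = 38°  [△SZY]
3. ∠JYZ = 142°  [linear pair at Y on SJ]

∠JYZ = 142°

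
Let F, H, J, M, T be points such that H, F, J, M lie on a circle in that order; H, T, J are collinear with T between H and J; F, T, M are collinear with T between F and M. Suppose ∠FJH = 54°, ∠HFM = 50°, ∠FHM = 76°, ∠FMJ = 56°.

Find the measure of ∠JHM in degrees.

∠JHM = 20°

1. ∠FJM = 104°  [cyclic HFJM, opposite ∠H+∠J]
2. ∠JFM = 20°  [△FJM]
3. ∠JHM = 20°  [same arc JM]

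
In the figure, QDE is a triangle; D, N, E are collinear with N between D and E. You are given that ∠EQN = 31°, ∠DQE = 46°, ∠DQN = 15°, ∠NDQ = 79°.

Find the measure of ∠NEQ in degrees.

1. ∠DNQ = 86°  [△QDN]
2. ∠ENQ = 94°  [linear pair at N on DE]
3. ∠NEQ = 55°  [△QNE]

∠NEQ = 55°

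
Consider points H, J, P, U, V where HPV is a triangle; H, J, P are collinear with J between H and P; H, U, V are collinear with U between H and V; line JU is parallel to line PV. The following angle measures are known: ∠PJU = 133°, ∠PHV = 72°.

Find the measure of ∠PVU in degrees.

1. ∠HJU = 47°  [linear pair at J on HP]
2. ∠JHU = 72°  [J on HP, U on HV]
3. ∠HUJ = 61°  [△HJU]
4. ∠JUV = 119°  [linear pair at U on HV]
5. ∠PVU = 61°  [JU∥PV, co-interior at V–U]

∠PVU = 61°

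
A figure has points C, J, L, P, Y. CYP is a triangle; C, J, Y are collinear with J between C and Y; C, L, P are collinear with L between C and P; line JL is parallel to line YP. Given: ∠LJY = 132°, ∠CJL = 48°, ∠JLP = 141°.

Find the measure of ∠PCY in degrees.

1. ∠CLJ = 39°  [linear pair at L on CP]
2. ∠JCL = 93°  [△CJL]
3. ∠PCY = 93°  [J on CY, L on CP]

∠PCY = 93°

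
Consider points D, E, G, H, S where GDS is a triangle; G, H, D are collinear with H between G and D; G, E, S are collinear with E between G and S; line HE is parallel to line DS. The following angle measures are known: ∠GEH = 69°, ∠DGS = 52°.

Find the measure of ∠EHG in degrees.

1. ∠DSG = 69°  [HE∥DS, corresponding at E]
2. ∠GDS = 59°  [△GDS]
3. ∠EHG = 59°  [HE∥DS, corresponding at H]

∠EHG = 59°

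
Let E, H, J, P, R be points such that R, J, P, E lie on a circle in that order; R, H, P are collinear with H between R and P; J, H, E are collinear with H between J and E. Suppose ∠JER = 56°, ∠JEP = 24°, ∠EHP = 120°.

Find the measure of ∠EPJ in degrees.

1. ∠JRP = 24°  [same arc JP]
2. ∠JHR = 120°  [vertical angles at H]
3. ∠EJR = 36°  [△RHJ]
4. ∠ERJ = 88°  [△RJE]
5. ∠EPJ = 92°  [cyclic RJPE, opposite ∠R+∠P]

∠EPJ = 92°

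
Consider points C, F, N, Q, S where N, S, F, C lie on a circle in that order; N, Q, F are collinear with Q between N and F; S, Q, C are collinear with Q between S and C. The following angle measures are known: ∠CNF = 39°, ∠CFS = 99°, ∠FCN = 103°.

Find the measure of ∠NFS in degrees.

∠NFS = 61°

1. ∠CSF = 39°  [same arc FC]
2. ∠FCS = 42°  [△SFC]
3. ∠FSN = 77°  [cyclic NSFC, opposite ∠S+∠C]
4. ∠FNS = 42°  [same arc SF]
5. ∠NFS = 61°  [△NSF]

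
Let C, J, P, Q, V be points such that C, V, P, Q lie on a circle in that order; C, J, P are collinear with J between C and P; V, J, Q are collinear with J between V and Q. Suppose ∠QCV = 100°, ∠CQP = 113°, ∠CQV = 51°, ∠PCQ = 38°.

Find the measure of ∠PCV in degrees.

1. ∠CVP = 67°  [cyclic CVPQ, opposite ∠V+∠Q]
2. ∠CPV = 51°  [same arc CV]
3. ∠PCV = 62°  [△CVP]

∠PCV = 62°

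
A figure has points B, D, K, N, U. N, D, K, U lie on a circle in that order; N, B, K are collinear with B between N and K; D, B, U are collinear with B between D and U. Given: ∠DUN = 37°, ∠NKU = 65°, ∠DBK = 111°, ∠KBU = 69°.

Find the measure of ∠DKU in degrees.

∠DKU = 102°

1. ∠DKN = 37°  [same arc ND]
2. ∠DUK = 46°  [△KBU]
3. ∠KDU = 32°  [△DBK]
4. ∠DKU = 102°  [△DKU]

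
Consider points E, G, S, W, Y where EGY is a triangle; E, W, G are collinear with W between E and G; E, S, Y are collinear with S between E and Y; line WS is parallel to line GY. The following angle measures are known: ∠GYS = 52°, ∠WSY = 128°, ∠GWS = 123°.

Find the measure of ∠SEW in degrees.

1. ∠ESW = 52°  [linear pair at S on EY]
2. ∠EWS = 57°  [linear pair at W on EG]
3. ∠SEW = 71°  [△EWS]

∠SEW = 71°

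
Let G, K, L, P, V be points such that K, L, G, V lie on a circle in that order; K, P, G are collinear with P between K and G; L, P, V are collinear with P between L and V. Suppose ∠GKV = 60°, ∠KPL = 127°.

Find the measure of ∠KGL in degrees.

1. ∠GLV = 60°  [same arc GV]
2. ∠GPL = 53°  [linear pair at P on KG]
3. ∠KGL = 67°  [△LPG]

∠KGL = 67°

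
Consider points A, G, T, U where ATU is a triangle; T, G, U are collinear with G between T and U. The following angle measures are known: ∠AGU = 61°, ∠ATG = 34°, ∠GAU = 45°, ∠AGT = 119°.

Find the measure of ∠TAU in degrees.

∠TAU = 72°

1. ∠AUG = 74°  [△AGU]
2. ∠ATU = 34°  [G on ray TU]
3. ∠AUT = 74°  [G on ray UT]
4. ∠TAU = 72°  [△ATU]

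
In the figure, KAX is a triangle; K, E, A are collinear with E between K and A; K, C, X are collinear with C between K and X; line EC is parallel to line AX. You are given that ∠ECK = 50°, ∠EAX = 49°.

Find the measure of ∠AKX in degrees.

∠AKX = 81°

1. ∠AXK = 50°  [EC∥AX, corresponding at C]
2. ∠KAX = 49°  [E on ray AK]
3. ∠AKX = 81°  [△KAX]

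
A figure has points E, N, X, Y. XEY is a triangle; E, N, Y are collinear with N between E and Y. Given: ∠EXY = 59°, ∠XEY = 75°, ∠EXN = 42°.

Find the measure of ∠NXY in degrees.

1. ∠EYX = 46°  [△XEY]
2. ∠NEX = 75°  [N on ray EY]
3. ∠ENX = 63°  [△XEN]
4. ∠NYX = 46°  [N on ray YE]
5. ∠XNY = 117°  [linear pair at N on EY]
6. ∠NXY = 17°  [△XNY]

∠NXY = 17°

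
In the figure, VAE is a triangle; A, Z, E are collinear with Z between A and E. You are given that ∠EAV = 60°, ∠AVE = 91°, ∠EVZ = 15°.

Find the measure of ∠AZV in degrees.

1. ∠AEV = 29°  [△VAE]
2. ∠VEZ = 29°  [Z on ray EA]
3. ∠EZV = 136°  [△VZE]
4. ∠AZV = 44°  [linear pair at Z on AE]

∠AZV = 44°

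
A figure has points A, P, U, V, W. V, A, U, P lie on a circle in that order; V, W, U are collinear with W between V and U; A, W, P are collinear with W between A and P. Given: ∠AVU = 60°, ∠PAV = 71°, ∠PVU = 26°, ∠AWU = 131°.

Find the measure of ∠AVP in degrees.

∠AVP = 86°

1. ∠APU = 60°  [same arc AU]
2. ∠PAU = 26°  [same arc UP]
3. ∠AUP = 94°  [△AUP]
4. ∠AVP = 86°  [cyclic VAUP, opposite ∠V+∠U]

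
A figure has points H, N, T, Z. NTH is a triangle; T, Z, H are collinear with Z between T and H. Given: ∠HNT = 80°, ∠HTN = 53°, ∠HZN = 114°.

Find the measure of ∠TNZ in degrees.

1. ∠NTZ = 53°  [Z on ray TH]
2. ∠NZT = 66°  [linear pair at Z on TH]
3. ∠TNZ = 61°  [△NTZ]

∠TNZ = 61°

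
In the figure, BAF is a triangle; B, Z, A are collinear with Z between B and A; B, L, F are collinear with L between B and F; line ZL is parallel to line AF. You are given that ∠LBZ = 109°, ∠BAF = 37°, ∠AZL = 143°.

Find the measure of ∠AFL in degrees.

∠AFL = 34°

1. ∠ABF = 109°  [Z on BA, L on BF]
2. ∠AFB = 34°  [△BAF]
3. ∠AFL = 34°  [L on ray FB]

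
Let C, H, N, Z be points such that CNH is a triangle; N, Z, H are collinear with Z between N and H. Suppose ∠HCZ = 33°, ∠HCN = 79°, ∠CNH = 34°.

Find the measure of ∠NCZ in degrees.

1. ∠CHN = 67°  [△CNH]
2. ∠CNZ = 34°  [Z on ray NH]
3. ∠CHZ = 67°  [Z on ray HN]
4. ∠CZH = 80°  [△CZH]
5. ∠CZN = 100°  [linear pair at Z on NH]
6. ∠NCZ = 46°  [△CNZ]

∠NCZ = 46°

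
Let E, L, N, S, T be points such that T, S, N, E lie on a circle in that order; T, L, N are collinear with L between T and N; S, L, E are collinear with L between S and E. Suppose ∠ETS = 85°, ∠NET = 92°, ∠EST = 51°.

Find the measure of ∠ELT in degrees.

1. ∠SET = 44°  [△TSE]
2. ∠ENT = 51°  [same arc TE]
3. ∠ETN = 37°  [△TNE]
4. ∠ELT = 99°  [△TLE]

∠ELT = 99°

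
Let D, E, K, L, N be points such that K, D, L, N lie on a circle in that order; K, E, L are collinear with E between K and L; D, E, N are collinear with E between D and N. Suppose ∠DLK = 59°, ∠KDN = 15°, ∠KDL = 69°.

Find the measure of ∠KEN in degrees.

1. ∠DNK = 59°  [same arc KD]
2. ∠KLN = 15°  [same arc KN]
3. ∠KNL = 111°  [cyclic KDLN, opposite ∠D+∠N]
4. ∠LKN = 54°  [△KLN]
5. ∠KEN = 67°  [△KEN]

∠KEN = 67°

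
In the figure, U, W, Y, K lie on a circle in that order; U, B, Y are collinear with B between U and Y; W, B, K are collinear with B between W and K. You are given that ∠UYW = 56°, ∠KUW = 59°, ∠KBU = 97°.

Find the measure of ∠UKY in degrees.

1. ∠UKW = 56°  [same arc UW]
2. ∠KWU = 65°  [△UWK]
3. ∠KUY = 27°  [△UBK]
4. ∠KYU = 65°  [same arc UK]
5. ∠UKY = 88°  [△UYK]

∠UKY = 88°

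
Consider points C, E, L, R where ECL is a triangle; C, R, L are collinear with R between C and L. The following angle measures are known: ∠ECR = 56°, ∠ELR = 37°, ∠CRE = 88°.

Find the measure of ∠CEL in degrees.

1. ∠ECL = 56°  [R on ray CL]
2. ∠CLE = 37°  [R on ray LC]
3. ∠CEL = 87°  [△ECL]

∠CEL = 87°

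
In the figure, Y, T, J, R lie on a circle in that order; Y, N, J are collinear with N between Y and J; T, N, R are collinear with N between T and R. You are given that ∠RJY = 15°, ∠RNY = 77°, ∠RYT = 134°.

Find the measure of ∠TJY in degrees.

1. ∠RTY = 15°  [same arc YR]
2. ∠TRY = 31°  [△YTR]
3. ∠TJY = 31°  [same arc YT]

∠TJY = 31°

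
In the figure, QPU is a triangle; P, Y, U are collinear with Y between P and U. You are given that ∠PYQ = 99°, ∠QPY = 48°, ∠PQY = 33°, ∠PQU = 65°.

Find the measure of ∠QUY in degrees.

∠QUY = 67°

1. ∠QPU = 48°  [Y on ray PU]
2. ∠PUQ = 67°  [△QPU]
3. ∠QUY = 67°  [Y on ray UP]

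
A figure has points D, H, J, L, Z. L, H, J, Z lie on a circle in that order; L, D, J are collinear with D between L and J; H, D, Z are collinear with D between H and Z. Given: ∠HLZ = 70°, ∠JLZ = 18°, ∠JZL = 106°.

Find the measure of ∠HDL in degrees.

∠HDL = 72°

1. ∠HJZ = 110°  [cyclic LHJZ, opposite ∠L+∠J]
2. ∠JHZ = 18°  [same arc JZ]
3. ∠LJZ = 56°  [△LJZ]
4. ∠HZJ = 52°  [△HJZ]
5. ∠LHZ = 56°  [same arc LZ]
6. ∠HLJ = 52°  [same arc HJ]
7. ∠HDL = 72°  [△LDH]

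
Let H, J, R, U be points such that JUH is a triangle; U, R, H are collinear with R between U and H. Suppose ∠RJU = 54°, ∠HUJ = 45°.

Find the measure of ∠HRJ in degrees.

1. ∠JUR = 45°  [R on ray UH]
2. ∠JRU = 81°  [△JUR]
3. ∠HRJ = 99°  [linear pair at R on UH]

∠HRJ = 99°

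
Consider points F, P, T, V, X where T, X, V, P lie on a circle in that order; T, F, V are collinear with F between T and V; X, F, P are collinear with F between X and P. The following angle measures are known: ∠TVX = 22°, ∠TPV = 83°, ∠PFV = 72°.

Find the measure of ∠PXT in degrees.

∠PXT = 47°

1. ∠TXV = 97°  [cyclic TXVP, opposite ∠X+∠P]
2. ∠TFX = 72°  [vertical angles at F]
3. ∠VTX = 61°  [△TXV]
4. ∠PXT = 47°  [△TFX]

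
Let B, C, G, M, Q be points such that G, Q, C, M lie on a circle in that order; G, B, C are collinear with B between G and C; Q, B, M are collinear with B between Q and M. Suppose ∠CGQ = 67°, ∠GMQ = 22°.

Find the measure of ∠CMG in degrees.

1. ∠GCQ = 22°  [same arc GQ]
2. ∠CQG = 91°  [△GQC]
3. ∠CMG = 89°  [cyclic GQCM, opposite ∠Q+∠M]

∠CMG = 89°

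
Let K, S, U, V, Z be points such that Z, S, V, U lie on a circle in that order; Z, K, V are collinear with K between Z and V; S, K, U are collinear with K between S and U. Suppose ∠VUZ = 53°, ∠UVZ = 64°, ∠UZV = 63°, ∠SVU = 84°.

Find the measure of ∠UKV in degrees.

1. ∠USV = 63°  [same arc VU]
2. ∠SUV = 33°  [△SVU]
3. ∠UKV = 83°  [△VKU]

∠UKV = 83°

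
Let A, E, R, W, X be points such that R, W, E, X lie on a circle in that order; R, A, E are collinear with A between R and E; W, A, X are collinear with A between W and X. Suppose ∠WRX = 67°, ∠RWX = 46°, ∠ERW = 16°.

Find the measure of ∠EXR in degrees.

1. ∠WEX = 113°  [cyclic RWEX, opposite ∠R+∠E]
2. ∠REX = 46°  [same arc RX]
3. ∠EXW = 16°  [same arc WE]
4. ∠EWX = 51°  [△WEX]
5. ∠ERX = 51°  [same arc EX]
6. ∠EXR = 83°  [△REX]

∠EXR = 83°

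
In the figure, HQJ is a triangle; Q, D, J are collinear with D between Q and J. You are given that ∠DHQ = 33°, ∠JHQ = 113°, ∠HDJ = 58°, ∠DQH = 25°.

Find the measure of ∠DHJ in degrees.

∠DHJ = 80°

1. ∠HQJ = 25°  [D on ray QJ]
2. ∠HJQ = 42°  [△HQJ]
3. ∠DJH = 42°  [D on ray JQ]
4. ∠DHJ = 80°  [△HDJ]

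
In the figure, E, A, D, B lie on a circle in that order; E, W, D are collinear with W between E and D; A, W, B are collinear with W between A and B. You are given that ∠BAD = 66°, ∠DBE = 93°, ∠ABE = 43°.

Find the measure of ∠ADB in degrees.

∠ADB = 64°

1. ∠DAE = 87°  [cyclic EADB, opposite ∠A+∠B]
2. ∠ADE = 43°  [same arc EA]
3. ∠AED = 50°  [△EAD]
4. ∠ABD = 50°  [same arc AD]
5. ∠ADB = 64°  [△ADB]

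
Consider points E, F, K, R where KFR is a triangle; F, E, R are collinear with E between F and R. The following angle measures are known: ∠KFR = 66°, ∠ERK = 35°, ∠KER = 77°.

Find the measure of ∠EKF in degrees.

∠EKF = 11°

1. ∠EFK = 66°  [E on ray FR]
2. ∠FEK = 103°  [linear pair at E on FR]
3. ∠EKF = 11°  [△KFE]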